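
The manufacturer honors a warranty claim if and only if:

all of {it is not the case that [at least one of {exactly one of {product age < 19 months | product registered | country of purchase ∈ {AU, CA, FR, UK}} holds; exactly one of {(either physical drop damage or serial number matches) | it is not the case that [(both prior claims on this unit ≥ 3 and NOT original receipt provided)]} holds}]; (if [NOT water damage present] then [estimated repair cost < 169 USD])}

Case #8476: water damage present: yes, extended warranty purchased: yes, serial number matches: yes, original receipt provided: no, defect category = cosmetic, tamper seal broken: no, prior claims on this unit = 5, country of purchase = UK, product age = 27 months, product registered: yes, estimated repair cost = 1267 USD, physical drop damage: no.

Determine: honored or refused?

Refused

Atomic conditions:
  product age < 19 months: 27 < 19 is false
  product registered: yes → true
  country of purchase ∈ {AU, CA, FR, UK}: UK is in the set → true
  physical drop damage: no → false
  serial number matches: yes → true
  prior claims on this unit ≥ 3: 5 ≥ 3 is true
  NOT original receipt provided: no → true
  NOT water damage present: yes → false
  estimated repair cost < 169 USD: 1267 < 169 is false
Combine:
[1.1.1] exactly-one(false, true, true) = false
[1.1.2.1] false OR true = true
[1.1.2.2.1] true AND true = true
[1.1.2.2] NOT true = false
[1.1.2] exactly-one(true, false) = true
[1.1] false OR true = true
[1] NOT true = false
[2] false → false (antecedent false ⇒ implication holds) = true
[root] false AND true = false
Overall: false → refused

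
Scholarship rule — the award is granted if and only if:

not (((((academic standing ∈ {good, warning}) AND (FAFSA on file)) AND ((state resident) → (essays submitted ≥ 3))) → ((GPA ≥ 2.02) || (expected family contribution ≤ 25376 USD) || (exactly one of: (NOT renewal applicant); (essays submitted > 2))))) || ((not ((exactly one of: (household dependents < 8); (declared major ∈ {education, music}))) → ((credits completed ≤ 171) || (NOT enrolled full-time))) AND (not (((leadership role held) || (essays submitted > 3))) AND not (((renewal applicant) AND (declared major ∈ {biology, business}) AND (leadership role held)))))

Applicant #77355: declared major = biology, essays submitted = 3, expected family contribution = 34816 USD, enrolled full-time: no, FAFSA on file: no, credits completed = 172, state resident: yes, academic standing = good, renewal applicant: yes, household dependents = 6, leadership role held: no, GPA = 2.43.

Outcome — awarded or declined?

Atomic conditions:
  academic standing ∈ {good, warning}: good is in the set → true
  FAFSA on file: no → false
  state resident: yes → true
  essays submitted ≥ 3: 3 ≥ 3 is true
  GPA ≥ 2.02: 2.43 ≥ 2.02 is true
  expected family contribution ≤ 25376 USD: 34816 ≤ 25376 is false
  NOT renewal applicant: yes → false
  essays submitted > 2: 3 > 2 is true
  household dependents < 8: 6 < 8 is true
  declared major ∈ {education, music}: biology is not in the set → false
  credits completed ≤ 171: 172 ≤ 171 is false
  NOT enrolled full-time: no → true
  leadership role held: no → false
  essays submitted > 3: 3 > 3 is false
  renewal applicant: yes → true
  declared major ∈ {biology, business}: biology is in the set → true
Combine:
[1.1.1.1] true AND false = false
[1.1.1.2] true → true = true
[1.1.1] false AND true = false
[1.1.2.3] exactly-one(false, true) = true
[1.1.2] true OR false OR true = true
[1.1] false → true (antecedent false ⇒ implication holds) = true
[1] NOT true = false
[2.1.1.1] exactly-one(true, false) = true
[2.1.1] NOT true = false
[2.1.2] false OR true = true
[2.1] false → true (antecedent false ⇒ implication holds) = true
[2.2.1.1] false OR false = false
[2.2.1] NOT false = true
[2.2.2.1] true AND true AND false = false
[2.2.2] NOT false = true
[2.2] true AND true = true
[2] true AND true = true
[root] false OR true = true
Overall: true → awarded

Awarded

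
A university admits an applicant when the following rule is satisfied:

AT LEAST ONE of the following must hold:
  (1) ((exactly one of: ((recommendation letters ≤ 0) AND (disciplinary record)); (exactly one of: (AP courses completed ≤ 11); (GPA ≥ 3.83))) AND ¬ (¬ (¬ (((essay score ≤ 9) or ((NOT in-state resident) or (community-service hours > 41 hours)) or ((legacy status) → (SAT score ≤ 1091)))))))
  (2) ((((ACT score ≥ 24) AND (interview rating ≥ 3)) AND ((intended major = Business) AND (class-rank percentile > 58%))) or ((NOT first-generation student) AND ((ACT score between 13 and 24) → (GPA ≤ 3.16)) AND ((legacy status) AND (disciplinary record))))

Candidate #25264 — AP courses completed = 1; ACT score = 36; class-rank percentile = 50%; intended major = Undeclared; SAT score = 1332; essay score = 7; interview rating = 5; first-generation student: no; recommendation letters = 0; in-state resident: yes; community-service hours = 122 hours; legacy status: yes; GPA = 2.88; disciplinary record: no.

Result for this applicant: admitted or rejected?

Atomic conditions:
  recommendation letters ≤ 0: 0 ≤ 0 is true
  disciplinary record: no → false
  AP courses completed ≤ 11: 1 ≤ 11 is true
  GPA ≥ 3.83: 2.88 ≥ 3.83 is false
  essay score ≤ 9: 7 ≤ 9 is true
  NOT in-state resident: yes → false
  community-service hours > 41 hours: 122 > 41 is true
  legacy status: yes → true
  SAT score ≤ 1091: 1332 ≤ 1091 is false
  ACT score ≥ 24: 36 ≥ 24 is true
  interview rating ≥ 3: 5 ≥ 3 is true
  intended major = Business: Undeclared == Business is false
  class-rank percentile > 58%: 50 > 58 is false
  NOT first-generation student: no → true
  ACT score between 13 and 24: 36 in [13, 24] is false
  GPA ≤ 3.16: 2.88 ≤ 3.16 is true
Combine:
[1.1.1] true AND false = false
[1.1.2] exactly-one(true, false) = true
[1.1] exactly-one(false, true) = true
[1.2.1.1.1.2] false OR true = true
[1.2.1.1.1.3] true → false = false
[1.2.1.1.1] true OR true OR false = true
[1.2.1.1] NOT true = false
[1.2.1] NOT false = true
[1.2] NOT true = false
[1] true AND false = false
[2.1.1] true AND true = true
[2.1.2] false AND false = false
[2.1] true AND false = false
[2.2.2] false → true (antecedent false ⇒ implication holds) = true
[2.2.3] true AND false = false
[2.2] true AND true AND false = false
[2] false OR false = false
[root] false OR false = false
Overall: false → rejected

Rejected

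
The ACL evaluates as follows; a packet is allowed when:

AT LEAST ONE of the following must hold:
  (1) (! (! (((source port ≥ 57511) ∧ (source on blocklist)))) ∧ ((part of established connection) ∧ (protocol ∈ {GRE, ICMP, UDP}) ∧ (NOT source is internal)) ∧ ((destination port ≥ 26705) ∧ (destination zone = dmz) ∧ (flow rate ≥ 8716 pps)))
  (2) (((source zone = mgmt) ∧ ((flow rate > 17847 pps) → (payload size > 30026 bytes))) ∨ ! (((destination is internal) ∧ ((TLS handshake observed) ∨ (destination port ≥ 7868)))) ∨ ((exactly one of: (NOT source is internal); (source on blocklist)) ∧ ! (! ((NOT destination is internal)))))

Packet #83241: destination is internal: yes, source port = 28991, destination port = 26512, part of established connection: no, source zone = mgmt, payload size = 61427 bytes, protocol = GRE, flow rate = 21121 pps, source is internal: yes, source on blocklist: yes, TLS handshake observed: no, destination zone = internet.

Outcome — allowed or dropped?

Atomic conditions:
  source port ≥ 57511: 28991 ≥ 57511 is false
  source on blocklist: yes → true
  part of established connection: no → false
  protocol ∈ {GRE, ICMP, UDP}: GRE is in the set → true
  NOT source is internal: yes → false
  destination port ≥ 26705: 26512 ≥ 26705 is false
  destination zone = dmz: internet == dmz is false
  flow rate ≥ 8716 pps: 21121 ≥ 8716 is true
  source zone = mgmt: mgmt == mgmt is true
  flow rate > 17847 pps: 21121 > 17847 is true
  payload size > 30026 bytes: 61427 > 30026 is true
  destination is internal: yes → true
  TLS handshake observed: no → false
  destination port ≥ 7868: 26512 ≥ 7868 is true
  NOT destination is internal: yes → false
Combine:
[1.1.1.1] false AND true = false
[1.1.1] NOT false = true
[1.1] NOT true = false
[1.2] false AND true AND false = false
[1.3] false AND false AND true = false
[1] false AND false AND false = false
[2.1.2] true → true = true
[2.1] true AND true = true
[2.2.1.2] false OR true = true
[2.2.1] true AND true = true
[2.2] NOT true = false
[2.3.1] exactly-one(false, true) = true
[2.3.2.1] NOT false = true
[2.3.2] NOT true = false
[2.3] true AND false = false
[2] true OR false OR false = true
[root] false OR true = true
Overall: true → allowed

Allowed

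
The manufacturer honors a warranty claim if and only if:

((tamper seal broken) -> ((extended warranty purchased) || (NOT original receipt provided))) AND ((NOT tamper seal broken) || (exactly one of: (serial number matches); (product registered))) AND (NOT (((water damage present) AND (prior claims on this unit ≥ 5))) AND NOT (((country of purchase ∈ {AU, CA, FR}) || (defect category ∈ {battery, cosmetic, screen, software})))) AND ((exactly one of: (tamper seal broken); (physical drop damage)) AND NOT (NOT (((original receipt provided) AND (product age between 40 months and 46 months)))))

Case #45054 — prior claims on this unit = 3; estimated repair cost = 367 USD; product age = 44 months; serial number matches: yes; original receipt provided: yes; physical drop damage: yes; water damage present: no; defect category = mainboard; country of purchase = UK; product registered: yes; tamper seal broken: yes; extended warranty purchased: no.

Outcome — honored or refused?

Refused

Atomic conditions:
  tamper seal broken: yes → true
  extended warranty purchased: no → false
  NOT original receipt provided: yes → false
  NOT tamper seal broken: yes → false
  serial number matches: yes → true
  product registered: yes → true
  water damage present: no → false
  prior claims on this unit ≥ 5: 3 ≥ 5 is false
  country of purchase ∈ {AU, CA, FR}: UK is not in the set → false
  defect category ∈ {battery, cosmetic, screen, software}: mainboard is not in the set → false
  physical drop damage: yes → true
  original receipt provided: yes → true
  product age between 40 months and 46 months: 44 in [40, 46] is true
Combine:
[1.2] false OR false = false
[1] true → false = false
[2.2] exactly-one(true, true) = false
[2] false OR false = false
[3.1.1] false AND false = false
[3.1] NOT false = true
[3.2.1] false OR false = false
[3.2] NOT false = true
[3] true AND true = true
[4.1] exactly-one(true, true) = false
[4.2.1.1] true AND true = true
[4.2.1] NOT true = false
[4.2] NOT false = true
[4] false AND true = false
[root] false AND false AND true AND false = false
Overall: false → refused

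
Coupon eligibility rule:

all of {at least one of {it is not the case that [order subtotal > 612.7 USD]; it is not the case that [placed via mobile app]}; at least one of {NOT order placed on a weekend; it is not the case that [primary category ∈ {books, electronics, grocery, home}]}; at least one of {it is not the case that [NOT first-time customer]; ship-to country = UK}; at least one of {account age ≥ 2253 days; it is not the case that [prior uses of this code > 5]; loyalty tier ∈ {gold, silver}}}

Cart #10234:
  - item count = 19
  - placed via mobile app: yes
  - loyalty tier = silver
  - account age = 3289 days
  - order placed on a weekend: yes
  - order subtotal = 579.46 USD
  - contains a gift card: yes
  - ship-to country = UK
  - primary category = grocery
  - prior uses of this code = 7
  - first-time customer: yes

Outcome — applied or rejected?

Rejected

Atomic conditions:
  order subtotal > 612.7 USD: 579.46 > 612.7 is false
  placed via mobile app: yes → true
  NOT order placed on a weekend: yes → false
  primary category ∈ {books, electronics, grocery, home}: grocery is in the set → true
  NOT first-time customer: yes → false
  ship-to country = UK: UK == UK is true
  account age ≥ 2253 days: 3289 ≥ 2253 is true
  prior uses of this code > 5: 7 > 5 is true
  loyalty tier ∈ {gold, silver}: silver is in the set → true
Combine:
[1.1] NOT false = true
[1.2] NOT true = false
[1] true OR false = true
[2.2] NOT true = false
[2] false OR false = false
[3.1] NOT false = true
[3] true OR true = true
[4.2] NOT true = false
[4] true OR false OR true = true
[root] true AND false AND true AND true = false
Overall: false → rejected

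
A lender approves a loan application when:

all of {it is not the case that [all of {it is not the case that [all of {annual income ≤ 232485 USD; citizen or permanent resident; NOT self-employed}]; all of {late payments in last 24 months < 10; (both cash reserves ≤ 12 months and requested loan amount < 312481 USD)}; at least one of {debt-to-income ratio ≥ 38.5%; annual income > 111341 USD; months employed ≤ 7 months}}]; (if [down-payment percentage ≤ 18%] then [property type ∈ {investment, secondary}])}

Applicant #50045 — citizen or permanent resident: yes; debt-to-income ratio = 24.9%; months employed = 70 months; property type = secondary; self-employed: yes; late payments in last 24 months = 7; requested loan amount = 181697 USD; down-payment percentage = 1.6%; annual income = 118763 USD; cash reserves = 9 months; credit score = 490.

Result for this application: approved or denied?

Atomic conditions:
  annual income ≤ 232485 USD: 118763 ≤ 232485 is true
  citizen or permanent resident: yes → true
  NOT self-employed: yes → false
  late payments in last 24 months < 10: 7 < 10 is true
  cash reserves ≤ 12 months: 9 ≤ 12 is true
  requested loan amount < 312481 USD: 181697 < 312481 is true
  debt-to-income ratio ≥ 38.5%: 24.9 ≥ 38.5 is false
  annual income > 111341 USD: 118763 > 111341 is true
  months employed ≤ 7 months: 70 ≤ 7 is false
  down-payment percentage ≤ 18%: 1.6 ≤ 18 is true
  property type ∈ {investment, secondary}: secondary is in the set → true
Combine:
[1.1.1.1] true AND true AND false = false
[1.1.1] NOT false = true
[1.1.2.2] true AND true = true
[1.1.2] true AND true = true
[1.1.3] false OR true OR false = true
[1.1] true AND true AND true = true
[1] NOT true = false
[2] true → true = true
[root] false AND true = false
Overall: false → denied

Denied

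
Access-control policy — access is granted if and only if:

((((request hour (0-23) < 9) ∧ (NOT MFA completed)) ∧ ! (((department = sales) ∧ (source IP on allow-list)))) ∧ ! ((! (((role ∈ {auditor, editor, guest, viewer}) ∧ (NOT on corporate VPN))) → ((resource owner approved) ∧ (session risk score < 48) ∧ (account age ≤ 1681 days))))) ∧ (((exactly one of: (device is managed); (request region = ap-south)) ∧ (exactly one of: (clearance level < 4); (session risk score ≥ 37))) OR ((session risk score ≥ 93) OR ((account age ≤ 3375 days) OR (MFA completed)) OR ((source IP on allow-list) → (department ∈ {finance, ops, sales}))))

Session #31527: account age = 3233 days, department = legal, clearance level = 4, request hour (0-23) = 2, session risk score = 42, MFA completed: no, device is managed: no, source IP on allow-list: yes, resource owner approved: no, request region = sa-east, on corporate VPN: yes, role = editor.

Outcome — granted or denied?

Granted

Atomic conditions:
  request hour (0-23) < 9: 2 < 9 is true
  NOT MFA completed: no → true
  department = sales: legal == sales is false
  source IP on allow-list: yes → true
  role ∈ {auditor, editor, guest, viewer}: editor is in the set → true
  NOT on corporate VPN: yes → false
  resource owner approved: no → false
  session risk score < 48: 42 < 48 is true
  account age ≤ 1681 days: 3233 ≤ 1681 is false
  device is managed: no → false
  request region = ap-south: sa-east == ap-south is false
  clearance level < 4: 4 < 4 is false
  session risk score ≥ 37: 42 ≥ 37 is true
  session risk score ≥ 93: 42 ≥ 93 is false
  account age ≤ 3375 days: 3233 ≤ 3375 is true
  MFA completed: no → false
  department ∈ {finance, ops, sales}: legal is not in the set → false
Combine:
[1.1.1] true AND true = true
[1.1.2.1] false AND true = false
[1.1.2] NOT false = true
[1.1] true AND true = true
[1.2.1.1.1] true AND false = false
[1.2.1.1] NOT false = true
[1.2.1.2] false AND true AND false = false
[1.2.1] true → false = false
[1.2] NOT false = true
[1] true AND true = true
[2.1.1] exactly-one(false, false) = false
[2.1.2] exactly-one(false, true) = true
[2.1] false AND true = false
[2.2.2] true OR false = true
[2.2.3] true → false = false
[2.2] false OR true OR false = true
[2] false OR true = true
[root] true AND true = true
Overall: true → granted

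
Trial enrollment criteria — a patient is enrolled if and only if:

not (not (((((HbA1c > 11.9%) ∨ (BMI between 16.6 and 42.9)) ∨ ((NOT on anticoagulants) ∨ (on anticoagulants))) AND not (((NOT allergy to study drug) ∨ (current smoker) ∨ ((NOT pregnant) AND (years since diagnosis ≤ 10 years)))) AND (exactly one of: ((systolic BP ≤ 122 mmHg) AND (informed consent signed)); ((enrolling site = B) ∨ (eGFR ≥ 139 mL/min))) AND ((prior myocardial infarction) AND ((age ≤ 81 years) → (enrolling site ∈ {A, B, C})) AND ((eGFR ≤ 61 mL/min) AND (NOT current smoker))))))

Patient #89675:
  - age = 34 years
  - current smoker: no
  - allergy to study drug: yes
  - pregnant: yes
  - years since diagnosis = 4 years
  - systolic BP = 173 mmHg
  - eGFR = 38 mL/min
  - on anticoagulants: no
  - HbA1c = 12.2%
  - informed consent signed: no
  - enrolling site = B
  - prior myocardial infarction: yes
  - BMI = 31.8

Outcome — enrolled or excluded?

Enrolled

Atomic conditions:
  HbA1c > 11.9%: 12.2 > 11.9 is true
  BMI between 16.6 and 42.9: 31.8 in [16.6, 42.9] is true
  NOT on anticoagulants: no → true
  on anticoagulants: no → false
  NOT allergy to study drug: yes → false
  current smoker: no → false
  NOT pregnant: yes → false
  years since diagnosis ≤ 10 years: 4 ≤ 10 is true
  systolic BP ≤ 122 mmHg: 173 ≤ 122 is false
  informed consent signed: no → false
  enrolling site = B: B == B is true
  eGFR ≥ 139 mL/min: 38 ≥ 139 is false
  prior myocardial infarction: yes → true
  age ≤ 81 years: 34 ≤ 81 is true
  enrolling site ∈ {A, B, C}: B is in the set → true
  eGFR ≤ 61 mL/min: 38 ≤ 61 is true
  NOT current smoker: no → true
Combine:
[1.1.1.1] true OR true = true
[1.1.1.2] true OR false = true
[1.1.1] true OR true = true
[1.1.2.1.3] false AND true = false
[1.1.2.1] false OR false OR false = false
[1.1.2] NOT false = true
[1.1.3.1] false AND false = false
[1.1.3.2] true OR false = true
[1.1.3] exactly-one(false, true) = true
[1.1.4.2] true → true = true
[1.1.4.3] true AND true = true
[1.1.4] true AND true AND true = true
[1.1] true AND true AND true AND true = true
[1] NOT true = false
[root] NOT false = true
Overall: true → enrolled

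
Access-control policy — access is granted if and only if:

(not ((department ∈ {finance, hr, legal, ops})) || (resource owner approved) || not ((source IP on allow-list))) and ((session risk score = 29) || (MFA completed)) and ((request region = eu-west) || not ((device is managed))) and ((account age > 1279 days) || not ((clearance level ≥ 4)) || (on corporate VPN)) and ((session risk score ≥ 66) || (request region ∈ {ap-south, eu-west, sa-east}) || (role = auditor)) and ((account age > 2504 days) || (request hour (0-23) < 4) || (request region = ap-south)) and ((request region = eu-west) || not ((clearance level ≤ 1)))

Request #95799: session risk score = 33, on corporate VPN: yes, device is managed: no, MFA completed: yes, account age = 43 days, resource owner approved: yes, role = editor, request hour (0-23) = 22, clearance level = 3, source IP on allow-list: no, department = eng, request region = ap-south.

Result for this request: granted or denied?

Granted

Atomic conditions:
  department ∈ {finance, hr, legal, ops}: eng is not in the set → false
  resource owner approved: yes → true
  source IP on allow-list: no → false
  session risk score = 29: 33 == 29 is false
  MFA completed: yes → true
  request region = eu-west: ap-south == eu-west is false
  device is managed: no → false
  account age > 1279 days: 43 > 1279 is false
  clearance level ≥ 4: 3 ≥ 4 is false
  on corporate VPN: yes → true
  session risk score ≥ 66: 33 ≥ 66 is false
  request region ∈ {ap-south, eu-west, sa-east}: ap-south is in the set → true
  role = auditor: editor == auditor is false
  account age > 2504 days: 43 > 2504 is false
  request hour (0-23) < 4: 22 < 4 is false
  request region = ap-south: ap-south == ap-south is true
  clearance level ≤ 1: 3 ≤ 1 is false
Combine:
[1.1] NOT false = true
[1.3] NOT false = true
[1] true OR true OR true = true
[2] false OR true = true
[3.2] NOT false = true
[3] false OR true = true
[4.2] NOT false = true
[4] false OR true OR true = true
[5] false OR true OR false = true
[6] false OR false OR true = true
[7.2] NOT false = true
[7] false OR true = true
[root] true AND true AND true AND true AND true AND true AND true = true
Overall: true → granted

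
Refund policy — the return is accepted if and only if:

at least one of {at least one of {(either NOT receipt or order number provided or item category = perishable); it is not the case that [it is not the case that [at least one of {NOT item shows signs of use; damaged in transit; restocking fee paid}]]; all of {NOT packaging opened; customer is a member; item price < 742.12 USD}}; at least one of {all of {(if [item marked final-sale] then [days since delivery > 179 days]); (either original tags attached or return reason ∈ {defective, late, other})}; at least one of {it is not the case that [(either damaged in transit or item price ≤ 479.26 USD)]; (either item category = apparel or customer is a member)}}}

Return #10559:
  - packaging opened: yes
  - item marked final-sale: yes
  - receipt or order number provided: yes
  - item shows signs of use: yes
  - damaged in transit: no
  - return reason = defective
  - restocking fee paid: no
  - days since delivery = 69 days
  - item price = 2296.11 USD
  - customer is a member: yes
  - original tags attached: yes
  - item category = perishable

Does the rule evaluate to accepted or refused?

Atomic conditions:
  NOT receipt or order number provided: yes → false
  item category = perishable: perishable == perishable is true
  NOT item shows signs of use: yes → false
  damaged in transit: no → false
  restocking fee paid: no → false
  NOT packaging opened: yes → false
  customer is a member: yes → true
  item price < 742.12 USD: 2296.11 < 742.12 is false
  item marked final-sale: yes → true
  days since delivery > 179 days: 69 > 179 is false
  original tags attached: yes → true
  return reason ∈ {defective, late, other}: defective is in the set → true
  item price ≤ 479.26 USD: 2296.11 ≤ 479.26 is false
  item category = apparel: perishable == apparel is false
Combine:
[1.1] false OR true = true
[1.2.1.1] false OR false OR false = false
[1.2.1] NOT false = true
[1.2] NOT true = false
[1.3] false AND true AND false = false
[1] true OR false OR false = true
[2.1.1] true → false = false
[2.1.2] true OR true = true
[2.1] false AND true = false
[2.2.1.1] false OR false = false
[2.2.1] NOT false = true
[2.2.2] false OR true = true
[2.2] true OR true = true
[2] false OR true = true
[root] true OR true = true
Overall: true → accepted

Accepted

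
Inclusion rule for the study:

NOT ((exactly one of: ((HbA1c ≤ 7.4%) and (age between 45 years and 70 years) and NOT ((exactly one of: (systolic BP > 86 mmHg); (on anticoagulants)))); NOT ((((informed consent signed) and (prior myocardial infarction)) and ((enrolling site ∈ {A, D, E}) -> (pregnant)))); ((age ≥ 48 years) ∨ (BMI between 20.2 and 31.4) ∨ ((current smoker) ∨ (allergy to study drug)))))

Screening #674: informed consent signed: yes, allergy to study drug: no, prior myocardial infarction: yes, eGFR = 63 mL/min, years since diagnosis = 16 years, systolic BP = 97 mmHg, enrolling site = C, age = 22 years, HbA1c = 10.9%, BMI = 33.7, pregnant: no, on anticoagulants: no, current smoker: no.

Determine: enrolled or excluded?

Atomic conditions:
  HbA1c ≤ 7.4%: 10.9 ≤ 7.4 is false
  age between 45 years and 70 years: 22 in [45, 70] is false
  systolic BP > 86 mmHg: 97 > 86 is true
  on anticoagulants: no → false
  informed consent signed: yes → true
  prior myocardial infarction: yes → true
  enrolling site ∈ {A, D, E}: C is not in the set → false
  pregnant: no → false
  age ≥ 48 years: 22 ≥ 48 is false
  BMI between 20.2 and 31.4: 33.7 in [20.2, 31.4] is false
  current smoker: no → false
  allergy to study drug: no → false
Combine:
[1.1.3.1] exactly-one(true, false) = true
[1.1.3] NOT true = false
[1.1] false AND false AND false = false
[1.2.1.1] true AND true = true
[1.2.1.2] false → false (antecedent false ⇒ implication holds) = true
[1.2.1] true AND true = true
[1.2] NOT true = false
[1.3.3] false OR false = false
[1.3] false OR false OR false = false
[1] exactly-one(false, false, false) = false
[root] NOT false = true
Overall: true → enrolled

Enrolled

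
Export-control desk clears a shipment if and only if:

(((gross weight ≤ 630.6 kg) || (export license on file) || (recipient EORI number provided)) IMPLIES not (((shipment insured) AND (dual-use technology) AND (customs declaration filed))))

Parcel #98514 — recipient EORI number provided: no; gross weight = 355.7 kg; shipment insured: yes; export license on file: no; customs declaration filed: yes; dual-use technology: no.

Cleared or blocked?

Cleared

Atomic conditions:
  gross weight ≤ 630.6 kg: 355.7 ≤ 630.6 is true
  export license on file: no → false
  recipient EORI number provided: no → false
  shipment insured: yes → true
  dual-use technology: no → false
  customs declaration filed: yes → true
Combine:
[1] true OR false OR false = true
[2.1] true AND false AND true = false
[2] NOT false = true
[root] true → true = true
Overall: true → cleared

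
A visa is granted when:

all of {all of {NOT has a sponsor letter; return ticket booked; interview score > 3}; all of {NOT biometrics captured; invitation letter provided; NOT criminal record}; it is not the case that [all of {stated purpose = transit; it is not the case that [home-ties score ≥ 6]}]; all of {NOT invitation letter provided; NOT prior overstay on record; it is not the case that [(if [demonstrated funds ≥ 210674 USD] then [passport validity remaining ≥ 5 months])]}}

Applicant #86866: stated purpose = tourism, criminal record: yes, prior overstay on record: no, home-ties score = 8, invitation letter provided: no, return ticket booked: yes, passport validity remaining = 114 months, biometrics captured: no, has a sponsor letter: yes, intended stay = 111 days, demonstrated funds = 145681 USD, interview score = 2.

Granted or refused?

Refused

Atomic conditions:
  NOT has a sponsor letter: yes → false
  return ticket booked: yes → true
  interview score > 3: 2 > 3 is false
  NOT biometrics captured: no → true
  invitation letter provided: no → false
  NOT criminal record: yes → false
  stated purpose = transit: tourism == transit is false
  home-ties score ≥ 6: 8 ≥ 6 is true
  NOT invitation letter provided: no → true
  NOT prior overstay on record: no → true
  demonstrated funds ≥ 210674 USD: 145681 ≥ 210674 is false
  passport validity remaining ≥ 5 months: 114 ≥ 5 is true
Combine:
[1] false AND true AND false = false
[2] true AND false AND false = false
[3.1.2] NOT true = false
[3.1] false AND false = false
[3] NOT false = true
[4.3.1] false → true (antecedent false ⇒ implication holds) = true
[4.3] NOT true = false
[4] true AND true AND false = false
[root] false AND false AND true AND false = false
Overall: false → refused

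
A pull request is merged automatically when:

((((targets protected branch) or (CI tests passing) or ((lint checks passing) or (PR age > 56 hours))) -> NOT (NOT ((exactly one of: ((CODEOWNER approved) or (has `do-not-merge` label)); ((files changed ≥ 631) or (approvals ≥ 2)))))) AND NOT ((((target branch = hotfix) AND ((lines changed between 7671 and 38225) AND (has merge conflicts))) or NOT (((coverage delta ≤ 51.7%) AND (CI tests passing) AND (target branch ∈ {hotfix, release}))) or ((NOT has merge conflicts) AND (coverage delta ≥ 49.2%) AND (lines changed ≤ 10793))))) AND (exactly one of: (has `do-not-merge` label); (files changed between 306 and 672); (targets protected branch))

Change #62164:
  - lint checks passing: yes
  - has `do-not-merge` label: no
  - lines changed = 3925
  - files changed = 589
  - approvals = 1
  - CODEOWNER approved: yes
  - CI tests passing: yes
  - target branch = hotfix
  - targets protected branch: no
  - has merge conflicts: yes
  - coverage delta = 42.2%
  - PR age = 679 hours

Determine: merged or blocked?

Atomic conditions:
  targets protected branch: no → false
  CI tests passing: yes → true
  lint checks passing: yes → true
  PR age > 56 hours: 679 > 56 is true
  CODEOWNER approved: yes → true
  has `do-not-merge` label: no → false
  files changed ≥ 631: 589 ≥ 631 is false
  approvals ≥ 2: 1 ≥ 2 is false
  target branch = hotfix: hotfix == hotfix is true
  lines changed between 7671 and 38225: 3925 in [7671, 38225] is false
  has merge conflicts: yes → true
  coverage delta ≤ 51.7%: 42.2 ≤ 51.7 is true
  target branch ∈ {hotfix, release}: hotfix is in the set → true
  NOT has merge conflicts: yes → false
  coverage delta ≥ 49.2%: 42.2 ≥ 49.2 is false
  lines changed ≤ 10793: 3925 ≤ 10793 is true
  files changed between 306 and 672: 589 in [306, 672] is true
Combine:
[1.1.1.3] true OR true = true
[1.1.1] false OR true OR true = true
[1.1.2.1.1.1] true OR false = true
[1.1.2.1.1.2] false OR false = false
[1.1.2.1.1] exactly-one(true, false) = true
[1.1.2.1] NOT true = false
[1.1.2] NOT false = true
[1.1] true → true = true
[1.2.1.1.2] false AND true = false
[1.2.1.1] true AND false = false
[1.2.1.2.1] true AND true AND true = true
[1.2.1.2] NOT true = false
[1.2.1.3] false AND false AND true = false
[1.2.1] false OR false OR false = false
[1.2] NOT false = true
[1] true AND true = true
[2] exactly-one(false, true, false) = true
[root] true AND true = true
Overall: true → merged

Merged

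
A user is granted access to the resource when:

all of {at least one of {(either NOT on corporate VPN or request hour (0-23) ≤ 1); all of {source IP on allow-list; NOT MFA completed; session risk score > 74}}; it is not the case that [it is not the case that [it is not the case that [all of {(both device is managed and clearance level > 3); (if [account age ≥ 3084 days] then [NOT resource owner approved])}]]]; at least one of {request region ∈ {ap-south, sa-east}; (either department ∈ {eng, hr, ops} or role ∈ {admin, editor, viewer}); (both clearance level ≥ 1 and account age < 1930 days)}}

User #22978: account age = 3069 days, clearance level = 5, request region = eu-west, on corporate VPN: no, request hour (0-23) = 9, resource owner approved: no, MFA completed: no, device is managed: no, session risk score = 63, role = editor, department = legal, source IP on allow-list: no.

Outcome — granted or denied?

Atomic conditions:
  NOT on corporate VPN: no → true
  request hour (0-23) ≤ 1: 9 ≤ 1 is false
  source IP on allow-list: no → false
  NOT MFA completed: no → true
  session risk score > 74: 63 > 74 is false
  device is managed: no → false
  clearance level > 3: 5 > 3 is true
  account age ≥ 3084 days: 3069 ≥ 3084 is false
  NOT resource owner approved: no → true
  request region ∈ {ap-south, sa-east}: eu-west is not in the set → false
  department ∈ {eng, hr, ops}: legal is not in the set → false
  role ∈ {admin, editor, viewer}: editor is in the set → true
  clearance level ≥ 1: 5 ≥ 1 is true
  account age < 1930 days: 3069 < 1930 is false
Combine:
[1.1] true OR false = true
[1.2] false AND true AND false = false
[1] true OR false = true
[2.1.1.1.1] false AND true = false
[2.1.1.1.2] false → true (antecedent false ⇒ implication holds) = true
[2.1.1.1] false AND true = false
[2.1.1] NOT false = true
[2.1] NOT true = false
[2] NOT false = true
[3.2] false OR true = true
[3.3] true AND false = false
[3] false OR true OR false = true
[root] true AND true AND true = true
Overall: true → granted

Granted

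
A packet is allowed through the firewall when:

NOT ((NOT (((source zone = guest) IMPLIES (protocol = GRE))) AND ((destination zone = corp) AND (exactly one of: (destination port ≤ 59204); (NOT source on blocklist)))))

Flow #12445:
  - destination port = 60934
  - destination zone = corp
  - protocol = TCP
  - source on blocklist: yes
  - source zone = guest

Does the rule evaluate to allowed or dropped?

Allowed

Atomic conditions:
  source zone = guest: guest == guest is true
  protocol = GRE: TCP == GRE is false
  destination zone = corp: corp == corp is true
  destination port ≤ 59204: 60934 ≤ 59204 is false
  NOT source on blocklist: yes → false
Combine:
[1.1.1] true → false = false
[1.1] NOT false = true
[1.2.2] exactly-one(false, false) = false
[1.2] true AND false = false
[1] true AND false = false
[root] NOT false = true
Overall: true → allowed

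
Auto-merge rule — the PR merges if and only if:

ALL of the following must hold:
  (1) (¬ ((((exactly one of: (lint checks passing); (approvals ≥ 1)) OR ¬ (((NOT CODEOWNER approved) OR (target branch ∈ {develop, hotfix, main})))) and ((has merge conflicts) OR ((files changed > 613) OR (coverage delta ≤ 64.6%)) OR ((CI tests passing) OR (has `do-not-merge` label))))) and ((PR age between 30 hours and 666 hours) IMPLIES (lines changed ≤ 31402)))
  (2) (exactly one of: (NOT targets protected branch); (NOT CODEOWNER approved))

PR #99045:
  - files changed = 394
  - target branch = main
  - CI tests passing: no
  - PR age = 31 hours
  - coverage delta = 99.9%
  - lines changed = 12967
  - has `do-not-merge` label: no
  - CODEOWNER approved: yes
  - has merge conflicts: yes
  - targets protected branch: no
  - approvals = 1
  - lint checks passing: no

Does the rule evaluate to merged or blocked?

Blocked

Atomic conditions:
  lint checks passing: no → false
  approvals ≥ 1: 1 ≥ 1 is true
  NOT CODEOWNER approved: yes → false
  target branch ∈ {develop, hotfix, main}: main is in the set → true
  has merge conflicts: yes → true
  files changed > 613: 394 > 613 is false
  coverage delta ≤ 64.6%: 99.9 ≤ 64.6 is false
  CI tests passing: no → false
  has `do-not-merge` label: no → false
  PR age between 30 hours and 666 hours: 31 in [30, 666] is true
  lines changed ≤ 31402: 12967 ≤ 31402 is true
  NOT targets protected branch: no → true
Combine:
[1.1.1.1.1] exactly-one(false, true) = true
[1.1.1.1.2.1] false OR true = true
[1.1.1.1.2] NOT true = false
[1.1.1.1] true OR false = true
[1.1.1.2.2] false OR false = false
[1.1.1.2.3] false OR false = false
[1.1.1.2] true OR false OR false = true
[1.1.1] true AND true = true
[1.1] NOT true = false
[1.2] true → true = true
[1] false AND true = false
[2] exactly-one(true, false) = true
[root] false AND true = false
Overall: false → blocked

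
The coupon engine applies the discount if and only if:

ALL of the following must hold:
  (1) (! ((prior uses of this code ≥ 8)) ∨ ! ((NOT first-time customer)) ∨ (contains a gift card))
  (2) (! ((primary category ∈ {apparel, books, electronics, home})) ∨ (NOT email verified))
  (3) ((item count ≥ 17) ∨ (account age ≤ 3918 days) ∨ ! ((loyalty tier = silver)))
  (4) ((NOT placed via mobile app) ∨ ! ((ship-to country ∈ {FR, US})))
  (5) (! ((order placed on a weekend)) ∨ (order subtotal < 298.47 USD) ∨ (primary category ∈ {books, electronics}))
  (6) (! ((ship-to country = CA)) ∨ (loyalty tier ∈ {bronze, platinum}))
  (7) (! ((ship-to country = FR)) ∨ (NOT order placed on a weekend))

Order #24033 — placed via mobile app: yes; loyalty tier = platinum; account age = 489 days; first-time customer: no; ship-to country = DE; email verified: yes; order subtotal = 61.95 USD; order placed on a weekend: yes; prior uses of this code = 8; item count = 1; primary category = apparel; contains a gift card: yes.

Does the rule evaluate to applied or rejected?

Rejected

Atomic conditions:
  prior uses of this code ≥ 8: 8 ≥ 8 is true
  NOT first-time customer: no → true
  contains a gift card: yes → true
  primary category ∈ {apparel, books, electronics, home}: apparel is in the set → true
  NOT email verified: yes → false
  item count ≥ 17: 1 ≥ 17 is false
  account age ≤ 3918 days: 489 ≤ 3918 is true
  loyalty tier = silver: platinum == silver is false
  NOT placed via mobile app: yes → false
  ship-to country ∈ {FR, US}: DE is not in the set → false
  order placed on a weekend: yes → true
  order subtotal < 298.47 USD: 61.95 < 298.47 is true
  primary category ∈ {books, electronics}: apparel is not in the set → false
  ship-to country = CA: DE == CA is false
  loyalty tier ∈ {bronze, platinum}: platinum is in the set → true
  ship-to country = FR: DE == FR is false
  NOT order placed on a weekend: yes → false
Combine:
[1.1] NOT true = false
[1.2] NOT true = false
[1] false OR false OR true = true
[2.1] NOT true = false
[2] false OR false = false
[3.3] NOT false = true
[3] false OR true OR true = true
[4.2] NOT false = true
[4] false OR true = true
[5.1] NOT true = false
[5] false OR true OR false = true
[6.1] NOT false = true
[6] true OR true = true
[7.1] NOT false = true
[7] true OR false = true
[root] true AND false AND true AND true AND true AND true AND true = false
Overall: false → rejected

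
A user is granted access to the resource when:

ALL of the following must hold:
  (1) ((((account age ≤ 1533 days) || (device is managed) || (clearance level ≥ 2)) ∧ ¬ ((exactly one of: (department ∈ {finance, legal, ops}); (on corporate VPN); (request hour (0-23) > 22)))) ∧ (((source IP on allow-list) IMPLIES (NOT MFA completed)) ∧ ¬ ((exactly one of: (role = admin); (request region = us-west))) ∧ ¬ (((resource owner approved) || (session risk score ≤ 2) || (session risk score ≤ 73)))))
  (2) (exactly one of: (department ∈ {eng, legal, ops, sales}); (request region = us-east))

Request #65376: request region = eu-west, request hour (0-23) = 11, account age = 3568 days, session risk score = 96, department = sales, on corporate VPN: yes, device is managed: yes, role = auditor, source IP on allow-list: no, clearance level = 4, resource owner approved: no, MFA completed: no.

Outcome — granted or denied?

Atomic conditions:
  account age ≤ 1533 days: 3568 ≤ 1533 is false
  device is managed: yes → true
  clearance level ≥ 2: 4 ≥ 2 is true
  department ∈ {finance, legal, ops}: sales is not in the set → false
  on corporate VPN: yes → true
  request hour (0-23) > 22: 11 > 22 is false
  source IP on allow-list: no → false
  NOT MFA completed: no → true
  role = admin: auditor == admin is false
  request region = us-west: eu-west == us-west is false
  resource owner approved: no → false
  session risk score ≤ 2: 96 ≤ 2 is false
  session risk score ≤ 73: 96 ≤ 73 is false
  department ∈ {eng, legal, ops, sales}: sales is in the set → true
  request region = us-east: eu-west == us-east is false
Combine:
[1.1.1] false OR true OR true = true
[1.1.2.1] exactly-one(false, true, false) = true
[1.1.2] NOT true = false
[1.1] true AND false = false
[1.2.1] false → true (antecedent false ⇒ implication holds) = true
[1.2.2.1] exactly-one(false, false) = false
[1.2.2] NOT false = true
[1.2.3.1] false OR false OR false = false
[1.2.3] NOT false = true
[1.2] true AND true AND true = true
[1] false AND true = false
[2] exactly-one(true, false) = true
[root] false AND true = false
Overall: false → denied

Denied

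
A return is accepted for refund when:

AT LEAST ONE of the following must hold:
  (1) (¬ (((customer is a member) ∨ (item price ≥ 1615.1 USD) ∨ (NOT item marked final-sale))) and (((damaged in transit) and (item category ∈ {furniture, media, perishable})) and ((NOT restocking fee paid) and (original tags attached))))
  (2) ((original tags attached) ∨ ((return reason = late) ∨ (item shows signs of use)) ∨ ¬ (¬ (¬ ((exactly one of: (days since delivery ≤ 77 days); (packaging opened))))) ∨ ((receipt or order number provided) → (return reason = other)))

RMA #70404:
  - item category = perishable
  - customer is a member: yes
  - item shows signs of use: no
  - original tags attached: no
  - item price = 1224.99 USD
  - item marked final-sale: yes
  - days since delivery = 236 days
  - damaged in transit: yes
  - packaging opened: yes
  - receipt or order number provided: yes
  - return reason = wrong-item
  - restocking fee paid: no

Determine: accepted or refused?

Atomic conditions:
  customer is a member: yes → true
  item price ≥ 1615.1 USD: 1224.99 ≥ 1615.1 is false
  NOT item marked final-sale: yes → false
  damaged in transit: yes → true
  item category ∈ {furniture, media, perishable}: perishable is in the set → true
  NOT restocking fee paid: no → true
  original tags attached: no → false
  return reason = late: wrong-item == late is false
  item shows signs of use: no → false
  days since delivery ≤ 77 days: 236 ≤ 77 is false
  packaging opened: yes → true
  receipt or order number provided: yes → true
  return reason = other: wrong-item == other is false
Combine:
[1.1.1] true OR false OR false = true
[1.1] NOT true = false
[1.2.1] true AND true = true
[1.2.2] true AND false = false
[1.2] true AND false = false
[1] false AND false = false
[2.2] false OR false = false
[2.3.1.1.1] exactly-one(false, true) = true
[2.3.1.1] NOT true = false
[2.3.1] NOT false = true
[2.3] NOT true = false
[2.4] true → false = false
[2] false OR false OR false OR false = false
[root] false OR false = false
Overall: false → refused

Refused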